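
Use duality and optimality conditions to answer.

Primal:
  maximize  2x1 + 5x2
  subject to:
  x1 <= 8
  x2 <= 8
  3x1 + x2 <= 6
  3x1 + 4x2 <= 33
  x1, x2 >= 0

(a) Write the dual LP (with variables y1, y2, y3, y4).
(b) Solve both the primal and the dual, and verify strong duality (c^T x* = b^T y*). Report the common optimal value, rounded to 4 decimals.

The standard primal-dual pair for 'max c^T x s.t. A x <= b, x >= 0' is:
  Dual:  min b^T y  s.t.  A^T y >= c,  y >= 0.

So the dual LP is:
  minimize  8y1 + 8y2 + 6y3 + 33y4
  subject to:
    y1 + 3y3 + 3y4 >= 2
    y2 + y3 + 4y4 >= 5
    y1, y2, y3, y4 >= 0

Solving the primal: x* = (0, 6).
  primal value c^T x* = 30.
Solving the dual: y* = (0, 0, 5, 0).
  dual value b^T y* = 30.
Strong duality: c^T x* = b^T y*. Confirmed.

30


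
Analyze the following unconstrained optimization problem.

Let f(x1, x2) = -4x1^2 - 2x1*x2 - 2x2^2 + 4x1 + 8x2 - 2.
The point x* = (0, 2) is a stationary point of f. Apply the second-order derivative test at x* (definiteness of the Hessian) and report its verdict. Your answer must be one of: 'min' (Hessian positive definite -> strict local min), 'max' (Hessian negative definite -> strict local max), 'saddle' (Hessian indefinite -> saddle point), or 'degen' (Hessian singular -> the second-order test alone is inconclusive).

Compute the Hessian H = grad^2 f:
  H = [[-8, -2], [-2, -4]]
Verify stationarity: grad f(x*) = H x* + g = (0, 0).
Eigenvalues of H: -8.8284, -3.1716.
Both eigenvalues < 0, so H is negative definite -> x* is a strict local max.

max


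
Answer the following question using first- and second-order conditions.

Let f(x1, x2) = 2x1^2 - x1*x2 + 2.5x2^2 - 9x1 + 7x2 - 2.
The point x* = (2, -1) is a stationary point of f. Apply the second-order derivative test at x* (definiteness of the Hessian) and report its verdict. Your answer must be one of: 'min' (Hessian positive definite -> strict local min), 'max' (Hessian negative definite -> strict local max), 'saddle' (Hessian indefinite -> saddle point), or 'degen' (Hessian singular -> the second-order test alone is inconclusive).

Compute the Hessian H = grad^2 f:
  H = [[4, -1], [-1, 5]]
Verify stationarity: grad f(x*) = H x* + g = (0, 0).
Eigenvalues of H: 3.382, 5.618.
Both eigenvalues > 0, so H is positive definite -> x* is a strict local min.

min


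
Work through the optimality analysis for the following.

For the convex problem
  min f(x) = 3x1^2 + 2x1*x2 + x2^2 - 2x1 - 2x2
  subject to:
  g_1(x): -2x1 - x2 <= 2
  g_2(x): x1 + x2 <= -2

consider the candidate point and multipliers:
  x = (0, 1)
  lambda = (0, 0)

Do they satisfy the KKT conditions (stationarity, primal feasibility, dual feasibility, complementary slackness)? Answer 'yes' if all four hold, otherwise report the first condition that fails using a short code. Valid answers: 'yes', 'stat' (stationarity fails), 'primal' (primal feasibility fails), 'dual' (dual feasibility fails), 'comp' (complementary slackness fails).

Gradient of f: grad f(x) = Q x + c = (0, 0)
Constraint values g_i(x) = a_i^T x - b_i:
  g_1((0, 1)) = -3
  g_2((0, 1)) = 3
Stationarity residual: grad f(x) + sum_i lambda_i a_i = (0, 0)
  -> stationarity OK
Primal feasibility (all g_i <= 0): FAILS
Dual feasibility (all lambda_i >= 0): OK
Complementary slackness (lambda_i * g_i(x) = 0 for all i): OK

Verdict: the first failing condition is primal_feasibility -> primal.

primal


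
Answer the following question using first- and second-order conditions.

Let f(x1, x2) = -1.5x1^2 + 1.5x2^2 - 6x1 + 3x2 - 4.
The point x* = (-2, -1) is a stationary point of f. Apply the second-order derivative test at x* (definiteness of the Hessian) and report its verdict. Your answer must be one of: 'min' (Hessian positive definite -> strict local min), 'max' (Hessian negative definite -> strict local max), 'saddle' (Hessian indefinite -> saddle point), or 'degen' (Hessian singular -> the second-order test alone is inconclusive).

Compute the Hessian H = grad^2 f:
  H = [[-3, 0], [0, 3]]
Verify stationarity: grad f(x*) = H x* + g = (0, 0).
Eigenvalues of H: -3, 3.
Eigenvalues have mixed signs, so H is indefinite -> x* is a saddle point.

saddle


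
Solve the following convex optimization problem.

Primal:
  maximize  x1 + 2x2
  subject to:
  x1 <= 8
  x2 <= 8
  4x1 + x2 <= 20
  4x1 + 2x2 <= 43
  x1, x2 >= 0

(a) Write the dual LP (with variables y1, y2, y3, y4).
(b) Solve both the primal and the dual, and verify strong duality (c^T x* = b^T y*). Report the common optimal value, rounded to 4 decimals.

The standard primal-dual pair for 'max c^T x s.t. A x <= b, x >= 0' is:
  Dual:  min b^T y  s.t.  A^T y >= c,  y >= 0.

So the dual LP is:
  minimize  8y1 + 8y2 + 20y3 + 43y4
  subject to:
    y1 + 4y3 + 4y4 >= 1
    y2 + y3 + 2y4 >= 2
    y1, y2, y3, y4 >= 0

Solving the primal: x* = (3, 8).
  primal value c^T x* = 19.
Solving the dual: y* = (0, 1.75, 0.25, 0).
  dual value b^T y* = 19.
Strong duality: c^T x* = b^T y*. Confirmed.

19


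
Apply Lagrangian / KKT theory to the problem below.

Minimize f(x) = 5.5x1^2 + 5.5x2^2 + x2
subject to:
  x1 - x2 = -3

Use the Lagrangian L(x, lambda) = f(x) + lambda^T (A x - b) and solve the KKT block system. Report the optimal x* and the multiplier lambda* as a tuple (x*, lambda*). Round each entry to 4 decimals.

Form the Lagrangian:
  L(x, lambda) = (1/2) x^T Q x + c^T x + lambda^T (A x - b)
Stationarity (grad_x L = 0): Q x + c + A^T lambda = 0.
Primal feasibility: A x = b.

This gives the KKT block system:
  [ Q   A^T ] [ x     ]   [-c ]
  [ A    0  ] [ lambda ] = [ b ]

Solving the linear system:
  x*      = (-1.5455, 1.4545)
  lambda* = (17)
  f(x*)   = 26.2273

x* = (-1.5455, 1.4545), lambda* = (17)


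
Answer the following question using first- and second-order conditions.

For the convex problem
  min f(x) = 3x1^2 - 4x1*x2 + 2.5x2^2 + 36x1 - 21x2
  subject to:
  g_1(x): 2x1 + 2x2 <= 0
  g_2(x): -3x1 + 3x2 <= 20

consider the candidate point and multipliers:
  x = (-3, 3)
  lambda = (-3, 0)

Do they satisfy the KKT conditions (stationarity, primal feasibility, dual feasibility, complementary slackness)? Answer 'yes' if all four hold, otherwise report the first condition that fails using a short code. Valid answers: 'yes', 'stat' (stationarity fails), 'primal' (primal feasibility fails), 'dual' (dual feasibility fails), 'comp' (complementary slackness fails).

Gradient of f: grad f(x) = Q x + c = (6, 6)
Constraint values g_i(x) = a_i^T x - b_i:
  g_1((-3, 3)) = 0
  g_2((-3, 3)) = -2
Stationarity residual: grad f(x) + sum_i lambda_i a_i = (0, 0)
  -> stationarity OK
Primal feasibility (all g_i <= 0): OK
Dual feasibility (all lambda_i >= 0): FAILS
Complementary slackness (lambda_i * g_i(x) = 0 for all i): OK

Verdict: the first failing condition is dual_feasibility -> dual.

dual


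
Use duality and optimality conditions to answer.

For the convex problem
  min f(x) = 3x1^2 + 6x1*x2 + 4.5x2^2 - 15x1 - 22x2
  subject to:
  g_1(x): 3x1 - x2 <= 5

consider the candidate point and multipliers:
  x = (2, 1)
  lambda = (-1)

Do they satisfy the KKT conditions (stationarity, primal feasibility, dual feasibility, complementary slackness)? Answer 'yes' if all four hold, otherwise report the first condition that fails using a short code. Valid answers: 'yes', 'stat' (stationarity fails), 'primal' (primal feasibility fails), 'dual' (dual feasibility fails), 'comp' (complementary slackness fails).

Gradient of f: grad f(x) = Q x + c = (3, -1)
Constraint values g_i(x) = a_i^T x - b_i:
  g_1((2, 1)) = 0
Stationarity residual: grad f(x) + sum_i lambda_i a_i = (0, 0)
  -> stationarity OK
Primal feasibility (all g_i <= 0): OK
Dual feasibility (all lambda_i >= 0): FAILS
Complementary slackness (lambda_i * g_i(x) = 0 for all i): OK

Verdict: the first failing condition is dual_feasibility -> dual.

dual


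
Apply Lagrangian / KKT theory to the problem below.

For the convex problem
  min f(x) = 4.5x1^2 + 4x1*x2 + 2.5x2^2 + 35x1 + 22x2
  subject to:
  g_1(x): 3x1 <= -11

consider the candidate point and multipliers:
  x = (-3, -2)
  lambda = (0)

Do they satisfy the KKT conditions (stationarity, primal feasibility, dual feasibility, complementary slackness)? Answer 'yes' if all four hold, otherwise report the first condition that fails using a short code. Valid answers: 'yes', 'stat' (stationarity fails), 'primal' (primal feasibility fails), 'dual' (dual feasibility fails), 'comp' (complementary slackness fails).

Gradient of f: grad f(x) = Q x + c = (0, 0)
Constraint values g_i(x) = a_i^T x - b_i:
  g_1((-3, -2)) = 2
Stationarity residual: grad f(x) + sum_i lambda_i a_i = (0, 0)
  -> stationarity OK
Primal feasibility (all g_i <= 0): FAILS
Dual feasibility (all lambda_i >= 0): OK
Complementary slackness (lambda_i * g_i(x) = 0 for all i): OK

Verdict: the first failing condition is primal_feasibility -> primal.

primal


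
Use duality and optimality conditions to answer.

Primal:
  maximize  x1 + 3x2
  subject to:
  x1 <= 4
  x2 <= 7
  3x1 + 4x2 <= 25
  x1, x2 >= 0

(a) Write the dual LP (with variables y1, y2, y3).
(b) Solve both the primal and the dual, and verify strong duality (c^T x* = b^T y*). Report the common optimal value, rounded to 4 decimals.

The standard primal-dual pair for 'max c^T x s.t. A x <= b, x >= 0' is:
  Dual:  min b^T y  s.t.  A^T y >= c,  y >= 0.

So the dual LP is:
  minimize  4y1 + 7y2 + 25y3
  subject to:
    y1 + 3y3 >= 1
    y2 + 4y3 >= 3
    y1, y2, y3 >= 0

Solving the primal: x* = (0, 6.25).
  primal value c^T x* = 18.75.
Solving the dual: y* = (0, 0, 0.75).
  dual value b^T y* = 18.75.
Strong duality: c^T x* = b^T y*. Confirmed.

18.75


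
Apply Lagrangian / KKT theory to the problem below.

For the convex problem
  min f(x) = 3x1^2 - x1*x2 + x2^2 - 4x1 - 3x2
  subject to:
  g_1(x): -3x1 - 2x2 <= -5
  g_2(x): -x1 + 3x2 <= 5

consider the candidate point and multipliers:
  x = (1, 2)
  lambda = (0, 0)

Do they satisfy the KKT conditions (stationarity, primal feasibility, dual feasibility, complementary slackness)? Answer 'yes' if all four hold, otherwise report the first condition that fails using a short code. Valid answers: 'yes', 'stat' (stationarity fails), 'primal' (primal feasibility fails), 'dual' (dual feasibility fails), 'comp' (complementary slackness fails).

Gradient of f: grad f(x) = Q x + c = (0, 0)
Constraint values g_i(x) = a_i^T x - b_i:
  g_1((1, 2)) = -2
  g_2((1, 2)) = 0
Stationarity residual: grad f(x) + sum_i lambda_i a_i = (0, 0)
  -> stationarity OK
Primal feasibility (all g_i <= 0): OK
Dual feasibility (all lambda_i >= 0): OK
Complementary slackness (lambda_i * g_i(x) = 0 for all i): OK

Verdict: yes, KKT holds.

yes


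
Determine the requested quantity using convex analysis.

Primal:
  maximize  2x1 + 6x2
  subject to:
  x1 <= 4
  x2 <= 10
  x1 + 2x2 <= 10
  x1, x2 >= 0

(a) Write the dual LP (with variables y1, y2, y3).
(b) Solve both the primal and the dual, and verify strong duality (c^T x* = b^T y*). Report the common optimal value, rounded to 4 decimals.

The standard primal-dual pair for 'max c^T x s.t. A x <= b, x >= 0' is:
  Dual:  min b^T y  s.t.  A^T y >= c,  y >= 0.

So the dual LP is:
  minimize  4y1 + 10y2 + 10y3
  subject to:
    y1 + y3 >= 2
    y2 + 2y3 >= 6
    y1, y2, y3 >= 0

Solving the primal: x* = (0, 5).
  primal value c^T x* = 30.
Solving the dual: y* = (0, 0, 3).
  dual value b^T y* = 30.
Strong duality: c^T x* = b^T y*. Confirmed.

30


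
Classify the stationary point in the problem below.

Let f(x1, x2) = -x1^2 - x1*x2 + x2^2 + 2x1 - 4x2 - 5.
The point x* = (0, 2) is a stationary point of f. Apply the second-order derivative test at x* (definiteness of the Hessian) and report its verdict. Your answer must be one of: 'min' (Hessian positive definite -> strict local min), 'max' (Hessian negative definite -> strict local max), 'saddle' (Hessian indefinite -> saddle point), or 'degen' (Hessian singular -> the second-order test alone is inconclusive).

Compute the Hessian H = grad^2 f:
  H = [[-2, -1], [-1, 2]]
Verify stationarity: grad f(x*) = H x* + g = (0, 0).
Eigenvalues of H: -2.2361, 2.2361.
Eigenvalues have mixed signs, so H is indefinite -> x* is a saddle point.

saddle


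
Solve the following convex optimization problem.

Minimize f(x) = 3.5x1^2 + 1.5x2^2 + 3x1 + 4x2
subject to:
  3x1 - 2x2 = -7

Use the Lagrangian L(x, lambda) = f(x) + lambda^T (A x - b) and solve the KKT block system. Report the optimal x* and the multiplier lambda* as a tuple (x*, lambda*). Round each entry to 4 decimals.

Form the Lagrangian:
  L(x, lambda) = (1/2) x^T Q x + c^T x + lambda^T (A x - b)
Stationarity (grad_x L = 0): Q x + c + A^T lambda = 0.
Primal feasibility: A x = b.

This gives the KKT block system:
  [ Q   A^T ] [ x     ]   [-c ]
  [ A    0  ] [ lambda ] = [ b ]

Solving the linear system:
  x*      = (-1.8, 0.8)
  lambda* = (3.2)
  f(x*)   = 10.1

x* = (-1.8, 0.8), lambda* = (3.2)


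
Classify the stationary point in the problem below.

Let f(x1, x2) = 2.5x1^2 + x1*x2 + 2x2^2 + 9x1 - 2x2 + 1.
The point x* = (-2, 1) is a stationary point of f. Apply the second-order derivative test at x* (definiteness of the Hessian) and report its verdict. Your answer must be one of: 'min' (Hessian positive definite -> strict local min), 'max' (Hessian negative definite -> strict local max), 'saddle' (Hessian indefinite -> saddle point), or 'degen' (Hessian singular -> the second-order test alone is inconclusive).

Compute the Hessian H = grad^2 f:
  H = [[5, 1], [1, 4]]
Verify stationarity: grad f(x*) = H x* + g = (0, 0).
Eigenvalues of H: 3.382, 5.618.
Both eigenvalues > 0, so H is positive definite -> x* is a strict local min.

min


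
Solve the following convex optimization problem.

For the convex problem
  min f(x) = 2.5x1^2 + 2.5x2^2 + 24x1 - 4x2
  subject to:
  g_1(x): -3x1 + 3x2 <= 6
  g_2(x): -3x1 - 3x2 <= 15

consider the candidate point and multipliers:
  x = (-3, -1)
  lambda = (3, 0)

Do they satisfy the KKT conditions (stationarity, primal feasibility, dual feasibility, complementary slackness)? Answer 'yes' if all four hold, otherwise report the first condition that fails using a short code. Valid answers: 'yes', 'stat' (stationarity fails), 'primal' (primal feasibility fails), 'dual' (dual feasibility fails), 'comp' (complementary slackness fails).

Gradient of f: grad f(x) = Q x + c = (9, -9)
Constraint values g_i(x) = a_i^T x - b_i:
  g_1((-3, -1)) = 0
  g_2((-3, -1)) = -3
Stationarity residual: grad f(x) + sum_i lambda_i a_i = (0, 0)
  -> stationarity OK
Primal feasibility (all g_i <= 0): OK
Dual feasibility (all lambda_i >= 0): OK
Complementary slackness (lambda_i * g_i(x) = 0 for all i): OK

Verdict: yes, KKT holds.

yes


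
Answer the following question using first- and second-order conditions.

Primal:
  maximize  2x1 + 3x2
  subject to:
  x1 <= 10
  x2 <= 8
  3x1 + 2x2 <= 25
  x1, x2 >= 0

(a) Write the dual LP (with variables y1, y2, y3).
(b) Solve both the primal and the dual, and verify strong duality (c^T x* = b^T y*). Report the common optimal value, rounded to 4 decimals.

The standard primal-dual pair for 'max c^T x s.t. A x <= b, x >= 0' is:
  Dual:  min b^T y  s.t.  A^T y >= c,  y >= 0.

So the dual LP is:
  minimize  10y1 + 8y2 + 25y3
  subject to:
    y1 + 3y3 >= 2
    y2 + 2y3 >= 3
    y1, y2, y3 >= 0

Solving the primal: x* = (3, 8).
  primal value c^T x* = 30.
Solving the dual: y* = (0, 1.6667, 0.6667).
  dual value b^T y* = 30.
Strong duality: c^T x* = b^T y*. Confirmed.

30


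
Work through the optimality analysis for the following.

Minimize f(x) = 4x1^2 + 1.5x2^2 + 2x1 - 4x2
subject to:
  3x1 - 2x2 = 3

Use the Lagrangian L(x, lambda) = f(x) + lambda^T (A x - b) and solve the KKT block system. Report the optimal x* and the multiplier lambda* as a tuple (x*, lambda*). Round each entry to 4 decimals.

Form the Lagrangian:
  L(x, lambda) = (1/2) x^T Q x + c^T x + lambda^T (A x - b)
Stationarity (grad_x L = 0): Q x + c + A^T lambda = 0.
Primal feasibility: A x = b.

This gives the KKT block system:
  [ Q   A^T ] [ x     ]   [-c ]
  [ A    0  ] [ lambda ] = [ b ]

Solving the linear system:
  x*      = (0.7288, -0.4068)
  lambda* = (-2.6102)
  f(x*)   = 5.4576

x* = (0.7288, -0.4068), lambda* = (-2.6102)


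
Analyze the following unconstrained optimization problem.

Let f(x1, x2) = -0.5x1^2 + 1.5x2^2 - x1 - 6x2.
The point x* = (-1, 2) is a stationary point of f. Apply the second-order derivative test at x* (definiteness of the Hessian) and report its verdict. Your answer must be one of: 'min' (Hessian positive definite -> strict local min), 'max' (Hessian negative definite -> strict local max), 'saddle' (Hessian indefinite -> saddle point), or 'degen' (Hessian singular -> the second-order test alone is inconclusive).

Compute the Hessian H = grad^2 f:
  H = [[-1, 0], [0, 3]]
Verify stationarity: grad f(x*) = H x* + g = (0, 0).
Eigenvalues of H: -1, 3.
Eigenvalues have mixed signs, so H is indefinite -> x* is a saddle point.

saddle


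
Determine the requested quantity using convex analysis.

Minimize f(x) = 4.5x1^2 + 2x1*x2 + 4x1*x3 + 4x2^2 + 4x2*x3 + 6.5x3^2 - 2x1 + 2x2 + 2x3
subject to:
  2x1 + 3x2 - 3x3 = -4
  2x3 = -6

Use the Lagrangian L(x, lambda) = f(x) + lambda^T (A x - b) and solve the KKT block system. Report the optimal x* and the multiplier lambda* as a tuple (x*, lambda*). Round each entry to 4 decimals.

Form the Lagrangian:
  L(x, lambda) = (1/2) x^T Q x + c^T x + lambda^T (A x - b)
Stationarity (grad_x L = 0): Q x + c + A^T lambda = 0.
Primal feasibility: A x = b.

This gives the KKT block system:
  [ Q   A^T ] [ x     ]   [-c ]
  [ A    0  ] [ lambda ] = [ b ]

Solving the linear system:
  x*      = (-0.7191, -3.8539, -3)
  lambda* = (14.0899, 48.7809)
  f(x*)   = 168.3876

x* = (-0.7191, -3.8539, -3), lambda* = (14.0899, 48.7809)


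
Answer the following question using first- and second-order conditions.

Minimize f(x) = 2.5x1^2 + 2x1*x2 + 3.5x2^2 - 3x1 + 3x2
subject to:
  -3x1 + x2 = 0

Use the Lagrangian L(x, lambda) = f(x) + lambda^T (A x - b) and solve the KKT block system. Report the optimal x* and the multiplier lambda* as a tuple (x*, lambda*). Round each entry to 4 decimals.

Form the Lagrangian:
  L(x, lambda) = (1/2) x^T Q x + c^T x + lambda^T (A x - b)
Stationarity (grad_x L = 0): Q x + c + A^T lambda = 0.
Primal feasibility: A x = b.

This gives the KKT block system:
  [ Q   A^T ] [ x     ]   [-c ]
  [ A    0  ] [ lambda ] = [ b ]

Solving the linear system:
  x*      = (-0.075, -0.225)
  lambda* = (-1.275)
  f(x*)   = -0.225

x* = (-0.075, -0.225), lambda* = (-1.275)


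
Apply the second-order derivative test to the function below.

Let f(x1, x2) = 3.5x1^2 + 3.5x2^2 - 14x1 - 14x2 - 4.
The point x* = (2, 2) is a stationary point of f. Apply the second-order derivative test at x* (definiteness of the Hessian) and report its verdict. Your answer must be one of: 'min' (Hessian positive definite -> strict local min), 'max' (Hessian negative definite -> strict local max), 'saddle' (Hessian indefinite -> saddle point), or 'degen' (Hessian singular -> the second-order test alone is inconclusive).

Compute the Hessian H = grad^2 f:
  H = [[7, 0], [0, 7]]
Verify stationarity: grad f(x*) = H x* + g = (0, 0).
Eigenvalues of H: 7, 7.
Both eigenvalues > 0, so H is positive definite -> x* is a strict local min.

min


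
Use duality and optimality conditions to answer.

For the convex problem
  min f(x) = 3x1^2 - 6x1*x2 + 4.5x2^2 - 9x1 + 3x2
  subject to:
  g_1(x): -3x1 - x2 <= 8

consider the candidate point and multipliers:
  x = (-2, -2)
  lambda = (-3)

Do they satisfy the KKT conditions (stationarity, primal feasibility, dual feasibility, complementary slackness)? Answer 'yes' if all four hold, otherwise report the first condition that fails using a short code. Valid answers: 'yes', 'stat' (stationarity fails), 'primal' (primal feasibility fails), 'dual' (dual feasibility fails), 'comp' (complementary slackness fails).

Gradient of f: grad f(x) = Q x + c = (-9, -3)
Constraint values g_i(x) = a_i^T x - b_i:
  g_1((-2, -2)) = 0
Stationarity residual: grad f(x) + sum_i lambda_i a_i = (0, 0)
  -> stationarity OK
Primal feasibility (all g_i <= 0): OK
Dual feasibility (all lambda_i >= 0): FAILS
Complementary slackness (lambda_i * g_i(x) = 0 for all i): OK

Verdict: the first failing condition is dual_feasibility -> dual.

dual


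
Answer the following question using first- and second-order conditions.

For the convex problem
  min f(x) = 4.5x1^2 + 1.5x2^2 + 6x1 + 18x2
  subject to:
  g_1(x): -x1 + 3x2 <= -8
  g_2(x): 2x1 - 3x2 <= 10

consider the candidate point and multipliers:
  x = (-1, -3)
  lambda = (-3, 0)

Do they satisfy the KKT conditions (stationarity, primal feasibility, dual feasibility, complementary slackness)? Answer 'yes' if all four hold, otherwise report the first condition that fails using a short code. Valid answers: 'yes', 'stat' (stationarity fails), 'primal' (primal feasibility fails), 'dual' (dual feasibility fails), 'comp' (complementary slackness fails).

Gradient of f: grad f(x) = Q x + c = (-3, 9)
Constraint values g_i(x) = a_i^T x - b_i:
  g_1((-1, -3)) = 0
  g_2((-1, -3)) = -3
Stationarity residual: grad f(x) + sum_i lambda_i a_i = (0, 0)
  -> stationarity OK
Primal feasibility (all g_i <= 0): OK
Dual feasibility (all lambda_i >= 0): FAILS
Complementary slackness (lambda_i * g_i(x) = 0 for all i): OK

Verdict: the first failing condition is dual_feasibility -> dual.

dual


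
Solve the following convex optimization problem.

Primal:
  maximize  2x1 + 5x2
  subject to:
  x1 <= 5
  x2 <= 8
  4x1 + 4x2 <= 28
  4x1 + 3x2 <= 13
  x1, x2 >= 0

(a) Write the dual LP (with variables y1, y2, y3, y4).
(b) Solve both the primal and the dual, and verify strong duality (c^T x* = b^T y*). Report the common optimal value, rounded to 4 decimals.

The standard primal-dual pair for 'max c^T x s.t. A x <= b, x >= 0' is:
  Dual:  min b^T y  s.t.  A^T y >= c,  y >= 0.

So the dual LP is:
  minimize  5y1 + 8y2 + 28y3 + 13y4
  subject to:
    y1 + 4y3 + 4y4 >= 2
    y2 + 4y3 + 3y4 >= 5
    y1, y2, y3, y4 >= 0

Solving the primal: x* = (0, 4.3333).
  primal value c^T x* = 21.6667.
Solving the dual: y* = (0, 0, 0, 1.6667).
  dual value b^T y* = 21.6667.
Strong duality: c^T x* = b^T y*. Confirmed.

21.6667


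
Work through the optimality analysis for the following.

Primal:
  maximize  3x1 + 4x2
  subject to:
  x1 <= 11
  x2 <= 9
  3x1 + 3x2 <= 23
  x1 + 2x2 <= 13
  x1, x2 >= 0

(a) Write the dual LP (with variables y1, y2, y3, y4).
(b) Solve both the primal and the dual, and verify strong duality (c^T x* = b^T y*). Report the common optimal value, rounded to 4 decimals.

The standard primal-dual pair for 'max c^T x s.t. A x <= b, x >= 0' is:
  Dual:  min b^T y  s.t.  A^T y >= c,  y >= 0.

So the dual LP is:
  minimize  11y1 + 9y2 + 23y3 + 13y4
  subject to:
    y1 + 3y3 + y4 >= 3
    y2 + 3y3 + 2y4 >= 4
    y1, y2, y3, y4 >= 0

Solving the primal: x* = (2.3333, 5.3333).
  primal value c^T x* = 28.3333.
Solving the dual: y* = (0, 0, 0.6667, 1).
  dual value b^T y* = 28.3333.
Strong duality: c^T x* = b^T y*. Confirmed.

28.3333


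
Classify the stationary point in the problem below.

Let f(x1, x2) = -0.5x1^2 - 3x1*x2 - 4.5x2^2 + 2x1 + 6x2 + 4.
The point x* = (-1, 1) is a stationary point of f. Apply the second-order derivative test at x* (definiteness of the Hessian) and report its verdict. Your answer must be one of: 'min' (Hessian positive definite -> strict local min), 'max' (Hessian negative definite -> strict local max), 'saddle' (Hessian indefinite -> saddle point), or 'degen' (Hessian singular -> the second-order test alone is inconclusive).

Compute the Hessian H = grad^2 f:
  H = [[-1, -3], [-3, -9]]
Verify stationarity: grad f(x*) = H x* + g = (0, 0).
Eigenvalues of H: -10, 0.
H has a zero eigenvalue (singular; negative semidefinite but not definite), so H is neither positive definite, negative definite, nor indefinite. The second-order test alone is inconclusive -> degen.
(Indeed, f is constant along the null direction of H through x*, so x* is not a strict local extremum.)

degen


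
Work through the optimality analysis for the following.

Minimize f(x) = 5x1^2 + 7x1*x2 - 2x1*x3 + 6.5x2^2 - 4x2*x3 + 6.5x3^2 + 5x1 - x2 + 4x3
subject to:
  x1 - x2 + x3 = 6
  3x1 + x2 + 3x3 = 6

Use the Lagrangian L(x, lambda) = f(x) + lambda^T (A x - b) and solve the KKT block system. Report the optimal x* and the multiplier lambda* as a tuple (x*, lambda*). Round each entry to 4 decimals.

Form the Lagrangian:
  L(x, lambda) = (1/2) x^T Q x + c^T x + lambda^T (A x - b)
Stationarity (grad_x L = 0): Q x + c + A^T lambda = 0.
Primal feasibility: A x = b.

This gives the KKT block system:
  [ Q   A^T ] [ x     ]   [-c ]
  [ A    0  ] [ lambda ] = [ b ]

Solving the linear system:
  x*      = (2.8519, -3, 0.1481)
  lambda* = (-18.5278, 2.1019)
  f(x*)   = 58.2037

x* = (2.8519, -3, 0.1481), lambda* = (-18.5278, 2.1019)


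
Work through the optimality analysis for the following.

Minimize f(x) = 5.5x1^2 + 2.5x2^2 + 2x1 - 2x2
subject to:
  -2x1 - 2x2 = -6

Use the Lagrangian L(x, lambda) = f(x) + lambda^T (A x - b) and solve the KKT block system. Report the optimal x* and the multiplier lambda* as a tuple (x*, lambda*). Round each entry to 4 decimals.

Form the Lagrangian:
  L(x, lambda) = (1/2) x^T Q x + c^T x + lambda^T (A x - b)
Stationarity (grad_x L = 0): Q x + c + A^T lambda = 0.
Primal feasibility: A x = b.

This gives the KKT block system:
  [ Q   A^T ] [ x     ]   [-c ]
  [ A    0  ] [ lambda ] = [ b ]

Solving the linear system:
  x*      = (0.6875, 2.3125)
  lambda* = (4.7812)
  f(x*)   = 12.7188

x* = (0.6875, 2.3125), lambda* = (4.7812)


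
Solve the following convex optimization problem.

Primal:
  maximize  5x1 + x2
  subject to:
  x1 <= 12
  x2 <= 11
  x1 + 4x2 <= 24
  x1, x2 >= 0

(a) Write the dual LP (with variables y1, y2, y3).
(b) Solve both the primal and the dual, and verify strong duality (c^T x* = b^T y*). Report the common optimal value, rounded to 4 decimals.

The standard primal-dual pair for 'max c^T x s.t. A x <= b, x >= 0' is:
  Dual:  min b^T y  s.t.  A^T y >= c,  y >= 0.

So the dual LP is:
  minimize  12y1 + 11y2 + 24y3
  subject to:
    y1 + y3 >= 5
    y2 + 4y3 >= 1
    y1, y2, y3 >= 0

Solving the primal: x* = (12, 3).
  primal value c^T x* = 63.
Solving the dual: y* = (4.75, 0, 0.25).
  dual value b^T y* = 63.
Strong duality: c^T x* = b^T y*. Confirmed.

63


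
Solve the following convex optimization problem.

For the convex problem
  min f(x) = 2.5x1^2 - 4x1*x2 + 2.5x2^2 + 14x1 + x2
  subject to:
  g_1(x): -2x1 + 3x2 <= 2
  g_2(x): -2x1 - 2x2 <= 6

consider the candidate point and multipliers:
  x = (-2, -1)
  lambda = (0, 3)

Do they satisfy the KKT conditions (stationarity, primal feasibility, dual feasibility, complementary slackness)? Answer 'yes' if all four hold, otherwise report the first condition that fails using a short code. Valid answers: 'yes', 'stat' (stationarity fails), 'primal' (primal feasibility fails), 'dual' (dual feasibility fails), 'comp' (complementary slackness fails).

Gradient of f: grad f(x) = Q x + c = (8, 4)
Constraint values g_i(x) = a_i^T x - b_i:
  g_1((-2, -1)) = -1
  g_2((-2, -1)) = 0
Stationarity residual: grad f(x) + sum_i lambda_i a_i = (2, -2)
  -> stationarity FAILS
Primal feasibility (all g_i <= 0): OK
Dual feasibility (all lambda_i >= 0): OK
Complementary slackness (lambda_i * g_i(x) = 0 for all i): OK

Verdict: the first failing condition is stationarity -> stat.

stat


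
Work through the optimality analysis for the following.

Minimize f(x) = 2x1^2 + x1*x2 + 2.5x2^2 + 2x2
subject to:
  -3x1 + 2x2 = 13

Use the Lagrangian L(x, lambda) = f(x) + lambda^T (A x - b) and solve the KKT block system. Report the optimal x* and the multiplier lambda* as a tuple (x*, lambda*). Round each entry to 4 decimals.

Form the Lagrangian:
  L(x, lambda) = (1/2) x^T Q x + c^T x + lambda^T (A x - b)
Stationarity (grad_x L = 0): Q x + c + A^T lambda = 0.
Primal feasibility: A x = b.

This gives the KKT block system:
  [ Q   A^T ] [ x     ]   [-c ]
  [ A    0  ] [ lambda ] = [ b ]

Solving the linear system:
  x*      = (-3.1918, 1.7123)
  lambda* = (-3.6849)
  f(x*)   = 25.6644

x* = (-3.1918, 1.7123), lambda* = (-3.6849)


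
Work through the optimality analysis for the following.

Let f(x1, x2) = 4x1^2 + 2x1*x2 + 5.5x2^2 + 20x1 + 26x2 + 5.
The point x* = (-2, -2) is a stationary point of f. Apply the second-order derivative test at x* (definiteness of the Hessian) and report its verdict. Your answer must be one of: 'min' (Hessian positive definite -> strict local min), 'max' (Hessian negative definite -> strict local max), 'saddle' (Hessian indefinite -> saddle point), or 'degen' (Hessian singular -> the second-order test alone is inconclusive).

Compute the Hessian H = grad^2 f:
  H = [[8, 2], [2, 11]]
Verify stationarity: grad f(x*) = H x* + g = (0, 0).
Eigenvalues of H: 7, 12.
Both eigenvalues > 0, so H is positive definite -> x* is a strict local min.

min


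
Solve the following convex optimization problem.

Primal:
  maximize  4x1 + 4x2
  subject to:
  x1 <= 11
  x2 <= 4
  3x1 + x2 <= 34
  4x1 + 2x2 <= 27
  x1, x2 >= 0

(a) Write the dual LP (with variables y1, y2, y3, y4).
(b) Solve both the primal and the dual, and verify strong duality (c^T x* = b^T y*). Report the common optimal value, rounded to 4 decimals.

The standard primal-dual pair for 'max c^T x s.t. A x <= b, x >= 0' is:
  Dual:  min b^T y  s.t.  A^T y >= c,  y >= 0.

So the dual LP is:
  minimize  11y1 + 4y2 + 34y3 + 27y4
  subject to:
    y1 + 3y3 + 4y4 >= 4
    y2 + y3 + 2y4 >= 4
    y1, y2, y3, y4 >= 0

Solving the primal: x* = (4.75, 4).
  primal value c^T x* = 35.
Solving the dual: y* = (0, 2, 0, 1).
  dual value b^T y* = 35.
Strong duality: c^T x* = b^T y*. Confirmed.

35


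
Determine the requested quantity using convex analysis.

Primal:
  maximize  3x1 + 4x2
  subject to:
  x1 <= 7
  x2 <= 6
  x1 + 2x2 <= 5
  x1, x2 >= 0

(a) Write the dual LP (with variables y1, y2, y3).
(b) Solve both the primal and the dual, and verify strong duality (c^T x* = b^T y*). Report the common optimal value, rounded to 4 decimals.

The standard primal-dual pair for 'max c^T x s.t. A x <= b, x >= 0' is:
  Dual:  min b^T y  s.t.  A^T y >= c,  y >= 0.

So the dual LP is:
  minimize  7y1 + 6y2 + 5y3
  subject to:
    y1 + y3 >= 3
    y2 + 2y3 >= 4
    y1, y2, y3 >= 0

Solving the primal: x* = (5, 0).
  primal value c^T x* = 15.
Solving the dual: y* = (0, 0, 3).
  dual value b^T y* = 15.
Strong duality: c^T x* = b^T y*. Confirmed.

15


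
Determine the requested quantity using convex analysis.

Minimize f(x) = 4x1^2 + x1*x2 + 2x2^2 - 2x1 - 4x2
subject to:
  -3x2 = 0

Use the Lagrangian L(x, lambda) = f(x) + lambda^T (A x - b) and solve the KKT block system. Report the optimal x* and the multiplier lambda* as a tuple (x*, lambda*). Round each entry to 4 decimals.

Form the Lagrangian:
  L(x, lambda) = (1/2) x^T Q x + c^T x + lambda^T (A x - b)
Stationarity (grad_x L = 0): Q x + c + A^T lambda = 0.
Primal feasibility: A x = b.

This gives the KKT block system:
  [ Q   A^T ] [ x     ]   [-c ]
  [ A    0  ] [ lambda ] = [ b ]

Solving the linear system:
  x*      = (0.25, 0)
  lambda* = (-1.25)
  f(x*)   = -0.25

x* = (0.25, 0), lambda* = (-1.25)


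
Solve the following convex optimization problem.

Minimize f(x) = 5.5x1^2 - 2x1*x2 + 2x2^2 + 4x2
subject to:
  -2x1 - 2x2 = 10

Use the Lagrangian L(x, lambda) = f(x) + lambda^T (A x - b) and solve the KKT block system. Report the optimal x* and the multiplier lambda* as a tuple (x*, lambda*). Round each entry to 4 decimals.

Form the Lagrangian:
  L(x, lambda) = (1/2) x^T Q x + c^T x + lambda^T (A x - b)
Stationarity (grad_x L = 0): Q x + c + A^T lambda = 0.
Primal feasibility: A x = b.

This gives the KKT block system:
  [ Q   A^T ] [ x     ]   [-c ]
  [ A    0  ] [ lambda ] = [ b ]

Solving the linear system:
  x*      = (-1.3684, -3.6316)
  lambda* = (-3.8947)
  f(x*)   = 12.2105

x* = (-1.3684, -3.6316), lambda* = (-3.8947)


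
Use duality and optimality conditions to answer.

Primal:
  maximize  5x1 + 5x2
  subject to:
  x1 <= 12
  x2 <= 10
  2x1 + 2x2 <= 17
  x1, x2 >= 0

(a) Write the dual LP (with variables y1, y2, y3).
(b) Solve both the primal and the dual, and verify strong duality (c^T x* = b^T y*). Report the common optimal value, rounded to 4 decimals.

The standard primal-dual pair for 'max c^T x s.t. A x <= b, x >= 0' is:
  Dual:  min b^T y  s.t.  A^T y >= c,  y >= 0.

So the dual LP is:
  minimize  12y1 + 10y2 + 17y3
  subject to:
    y1 + 2y3 >= 5
    y2 + 2y3 >= 5
    y1, y2, y3 >= 0

Solving the primal: x* = (8.5, 0).
  primal value c^T x* = 42.5.
Solving the dual: y* = (0, 0, 2.5).
  dual value b^T y* = 42.5.
Strong duality: c^T x* = b^T y*. Confirmed.

42.5


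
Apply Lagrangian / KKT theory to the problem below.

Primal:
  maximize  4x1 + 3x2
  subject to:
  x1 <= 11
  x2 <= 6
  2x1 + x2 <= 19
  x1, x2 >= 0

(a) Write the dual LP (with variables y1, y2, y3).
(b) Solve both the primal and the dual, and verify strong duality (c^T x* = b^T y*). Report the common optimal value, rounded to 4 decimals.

The standard primal-dual pair for 'max c^T x s.t. A x <= b, x >= 0' is:
  Dual:  min b^T y  s.t.  A^T y >= c,  y >= 0.

So the dual LP is:
  minimize  11y1 + 6y2 + 19y3
  subject to:
    y1 + 2y3 >= 4
    y2 + y3 >= 3
    y1, y2, y3 >= 0

Solving the primal: x* = (6.5, 6).
  primal value c^T x* = 44.
Solving the dual: y* = (0, 1, 2).
  dual value b^T y* = 44.
Strong duality: c^T x* = b^T y*. Confirmed.

44


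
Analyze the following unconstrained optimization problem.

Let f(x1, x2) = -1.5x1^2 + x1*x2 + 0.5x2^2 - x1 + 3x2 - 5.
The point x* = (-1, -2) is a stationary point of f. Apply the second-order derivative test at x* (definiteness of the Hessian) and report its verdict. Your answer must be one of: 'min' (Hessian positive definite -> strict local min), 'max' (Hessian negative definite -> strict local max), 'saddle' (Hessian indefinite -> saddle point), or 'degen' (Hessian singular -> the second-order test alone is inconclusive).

Compute the Hessian H = grad^2 f:
  H = [[-3, 1], [1, 1]]
Verify stationarity: grad f(x*) = H x* + g = (0, 0).
Eigenvalues of H: -3.2361, 1.2361.
Eigenvalues have mixed signs, so H is indefinite -> x* is a saddle point.

saddle


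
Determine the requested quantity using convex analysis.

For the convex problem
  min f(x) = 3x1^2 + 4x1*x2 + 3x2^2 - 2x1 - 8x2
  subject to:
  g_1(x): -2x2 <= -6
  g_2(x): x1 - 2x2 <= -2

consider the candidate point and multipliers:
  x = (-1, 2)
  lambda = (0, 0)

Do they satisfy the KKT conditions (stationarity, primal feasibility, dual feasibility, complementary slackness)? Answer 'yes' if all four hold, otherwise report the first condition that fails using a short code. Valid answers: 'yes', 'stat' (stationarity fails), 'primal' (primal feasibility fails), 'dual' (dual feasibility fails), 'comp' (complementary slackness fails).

Gradient of f: grad f(x) = Q x + c = (0, 0)
Constraint values g_i(x) = a_i^T x - b_i:
  g_1((-1, 2)) = 2
  g_2((-1, 2)) = -3
Stationarity residual: grad f(x) + sum_i lambda_i a_i = (0, 0)
  -> stationarity OK
Primal feasibility (all g_i <= 0): FAILS
Dual feasibility (all lambda_i >= 0): OK
Complementary slackness (lambda_i * g_i(x) = 0 for all i): OK

Verdict: the first failing condition is primal_feasibility -> primal.

primal


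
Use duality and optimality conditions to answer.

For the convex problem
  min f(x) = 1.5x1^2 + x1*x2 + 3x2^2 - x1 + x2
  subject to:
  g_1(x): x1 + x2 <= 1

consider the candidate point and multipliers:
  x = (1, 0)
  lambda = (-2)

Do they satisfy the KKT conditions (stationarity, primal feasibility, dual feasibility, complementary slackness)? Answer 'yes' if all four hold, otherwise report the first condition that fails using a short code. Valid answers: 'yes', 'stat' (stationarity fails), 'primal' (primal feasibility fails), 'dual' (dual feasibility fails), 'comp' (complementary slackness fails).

Gradient of f: grad f(x) = Q x + c = (2, 2)
Constraint values g_i(x) = a_i^T x - b_i:
  g_1((1, 0)) = 0
Stationarity residual: grad f(x) + sum_i lambda_i a_i = (0, 0)
  -> stationarity OK
Primal feasibility (all g_i <= 0): OK
Dual feasibility (all lambda_i >= 0): FAILS
Complementary slackness (lambda_i * g_i(x) = 0 for all i): OK

Verdict: the first failing condition is dual_feasibility -> dual.

dual


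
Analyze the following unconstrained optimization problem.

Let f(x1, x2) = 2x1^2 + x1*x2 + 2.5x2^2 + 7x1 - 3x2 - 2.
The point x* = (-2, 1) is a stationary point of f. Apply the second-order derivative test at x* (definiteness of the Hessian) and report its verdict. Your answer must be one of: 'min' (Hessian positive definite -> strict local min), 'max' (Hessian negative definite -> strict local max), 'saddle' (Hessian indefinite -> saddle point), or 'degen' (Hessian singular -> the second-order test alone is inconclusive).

Compute the Hessian H = grad^2 f:
  H = [[4, 1], [1, 5]]
Verify stationarity: grad f(x*) = H x* + g = (0, 0).
Eigenvalues of H: 3.382, 5.618.
Both eigenvalues > 0, so H is positive definite -> x* is a strict local min.

min


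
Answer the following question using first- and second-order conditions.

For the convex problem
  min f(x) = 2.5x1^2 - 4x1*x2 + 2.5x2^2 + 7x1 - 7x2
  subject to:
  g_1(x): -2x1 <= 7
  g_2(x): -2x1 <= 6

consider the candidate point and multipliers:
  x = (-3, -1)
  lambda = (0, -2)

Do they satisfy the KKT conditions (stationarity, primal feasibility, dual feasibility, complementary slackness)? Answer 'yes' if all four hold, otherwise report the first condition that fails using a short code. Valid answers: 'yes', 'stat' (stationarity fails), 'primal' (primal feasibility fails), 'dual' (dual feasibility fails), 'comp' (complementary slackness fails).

Gradient of f: grad f(x) = Q x + c = (-4, 0)
Constraint values g_i(x) = a_i^T x - b_i:
  g_1((-3, -1)) = -1
  g_2((-3, -1)) = 0
Stationarity residual: grad f(x) + sum_i lambda_i a_i = (0, 0)
  -> stationarity OK
Primal feasibility (all g_i <= 0): OK
Dual feasibility (all lambda_i >= 0): FAILS
Complementary slackness (lambda_i * g_i(x) = 0 for all i): OK

Verdict: the first failing condition is dual_feasibility -> dual.

dual


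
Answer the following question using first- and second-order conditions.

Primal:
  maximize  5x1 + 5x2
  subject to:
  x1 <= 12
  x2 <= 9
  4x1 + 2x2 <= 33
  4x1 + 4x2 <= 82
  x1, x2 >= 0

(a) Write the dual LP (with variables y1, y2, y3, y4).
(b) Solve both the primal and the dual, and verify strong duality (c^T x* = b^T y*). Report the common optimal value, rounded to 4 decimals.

The standard primal-dual pair for 'max c^T x s.t. A x <= b, x >= 0' is:
  Dual:  min b^T y  s.t.  A^T y >= c,  y >= 0.

So the dual LP is:
  minimize  12y1 + 9y2 + 33y3 + 82y4
  subject to:
    y1 + 4y3 + 4y4 >= 5
    y2 + 2y3 + 4y4 >= 5
    y1, y2, y3, y4 >= 0

Solving the primal: x* = (3.75, 9).
  primal value c^T x* = 63.75.
Solving the dual: y* = (0, 2.5, 1.25, 0).
  dual value b^T y* = 63.75.
Strong duality: c^T x* = b^T y*. Confirmed.

63.75


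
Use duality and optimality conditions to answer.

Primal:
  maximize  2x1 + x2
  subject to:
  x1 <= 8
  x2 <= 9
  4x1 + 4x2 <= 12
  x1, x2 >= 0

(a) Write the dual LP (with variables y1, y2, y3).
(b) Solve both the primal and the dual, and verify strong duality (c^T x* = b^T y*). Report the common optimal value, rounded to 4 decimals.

The standard primal-dual pair for 'max c^T x s.t. A x <= b, x >= 0' is:
  Dual:  min b^T y  s.t.  A^T y >= c,  y >= 0.

So the dual LP is:
  minimize  8y1 + 9y2 + 12y3
  subject to:
    y1 + 4y3 >= 2
    y2 + 4y3 >= 1
    y1, y2, y3 >= 0

Solving the primal: x* = (3, 0).
  primal value c^T x* = 6.
Solving the dual: y* = (0, 0, 0.5).
  dual value b^T y* = 6.
Strong duality: c^T x* = b^T y*. Confirmed.

6


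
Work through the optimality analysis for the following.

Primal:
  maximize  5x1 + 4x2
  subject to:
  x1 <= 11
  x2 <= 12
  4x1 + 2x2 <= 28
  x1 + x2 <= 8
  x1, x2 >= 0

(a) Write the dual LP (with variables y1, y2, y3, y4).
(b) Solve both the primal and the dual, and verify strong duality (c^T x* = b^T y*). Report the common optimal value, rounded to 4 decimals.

The standard primal-dual pair for 'max c^T x s.t. A x <= b, x >= 0' is:
  Dual:  min b^T y  s.t.  A^T y >= c,  y >= 0.

So the dual LP is:
  minimize  11y1 + 12y2 + 28y3 + 8y4
  subject to:
    y1 + 4y3 + y4 >= 5
    y2 + 2y3 + y4 >= 4
    y1, y2, y3, y4 >= 0

Solving the primal: x* = (6, 2).
  primal value c^T x* = 38.
Solving the dual: y* = (0, 0, 0.5, 3).
  dual value b^T y* = 38.
Strong duality: c^T x* = b^T y*. Confirmed.

38
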